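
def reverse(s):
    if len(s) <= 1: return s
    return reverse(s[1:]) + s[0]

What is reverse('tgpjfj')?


reverse('tgpjfj') = reverse('gpjfj') + 't'
reverse('gpjfj') = reverse('pjfj') + 'g'
reverse('pjfj') = reverse('jfj') + 'p'
reverse('jfj') = reverse('fj') + 'j'
reverse('fj') = reverse('j') + 'f'
reverse('j') = 'j'  (base case)
Concatenating: 'j' + 'f' + 'j' + 'p' + 'g' + 't' = 'jfjpgt'

jfjpgt


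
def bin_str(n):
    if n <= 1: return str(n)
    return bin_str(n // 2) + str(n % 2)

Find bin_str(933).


bin_str(933) = bin_str(466) + '1'
bin_str(466) = bin_str(233) + '0'
bin_str(233) = bin_str(116) + '1'
bin_str(116) = bin_str(58) + '0'
bin_str(58) = bin_str(29) + '0'
bin_str(29) = bin_str(14) + '1'
bin_str(14) = bin_str(7) + '0'
bin_str(7) = bin_str(3) + '1'
bin_str(3) = bin_str(1) + '1'
bin_str(1) = '1'  (base case)
Concatenating: '1' + '1' + '1' + '0' + '1' + '0' + '0' + '1' + '0' + '1' = '1110100101'

1110100101


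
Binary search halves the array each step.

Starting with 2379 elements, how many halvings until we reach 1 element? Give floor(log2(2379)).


2379 / 2 = 1189
1189 / 2 = 594
594 / 2 = 297
297 / 2 = 148
148 / 2 = 74
74 / 2 = 37
37 / 2 = 18
18 / 2 = 9
9 / 2 = 4
4 / 2 = 2
2 / 2 = 1
Reached 1 after 11 halvings

11


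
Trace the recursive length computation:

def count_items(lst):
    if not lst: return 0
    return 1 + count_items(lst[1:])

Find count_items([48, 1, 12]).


count_items([48, 1, 12]) = 1 + count_items([1, 12])
count_items([1, 12]) = 1 + count_items([12])
count_items([12]) = 1 + count_items([])
count_items([]) = 0  (base case)
Unwinding: 1 + 1 + 1 + 0 = 3

3


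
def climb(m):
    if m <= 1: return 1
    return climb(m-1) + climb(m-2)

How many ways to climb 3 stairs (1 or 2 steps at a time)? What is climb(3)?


Building up from base cases:
climb(0) = 1
climb(1) = 1
climb(2) = climb(1) + climb(0) = 1 + 1 = 2
climb(3) = climb(2) + climb(1) = 2 + 1 = 3

3


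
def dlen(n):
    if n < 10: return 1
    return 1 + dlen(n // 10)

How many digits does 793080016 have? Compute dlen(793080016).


dlen(793080016) = 1 + dlen(79308001)
dlen(79308001) = 1 + dlen(7930800)
dlen(7930800) = 1 + dlen(793080)
dlen(793080) = 1 + dlen(79308)
dlen(79308) = 1 + dlen(7930)
dlen(7930) = 1 + dlen(793)
dlen(793) = 1 + dlen(79)
dlen(79) = 1 + dlen(7)
dlen(7) = 1  (base case: 7 < 10)
Unwinding: 1 + 1 + 1 + 1 + 1 + 1 + 1 + 1 + 1 = 9

9


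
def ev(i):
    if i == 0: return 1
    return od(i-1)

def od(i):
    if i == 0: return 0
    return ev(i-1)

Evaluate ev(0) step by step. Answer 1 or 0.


ev(0) = 1  (base case)
Result: 1

1


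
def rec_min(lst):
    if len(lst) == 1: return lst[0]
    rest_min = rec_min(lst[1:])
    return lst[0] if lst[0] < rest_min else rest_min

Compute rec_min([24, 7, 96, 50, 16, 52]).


rec_min([24, 7, 96, 50, 16, 52]): compare 24 with rec_min([7, 96, 50, 16, 52])
rec_min([7, 96, 50, 16, 52]): compare 7 with rec_min([96, 50, 16, 52])
rec_min([96, 50, 16, 52]): compare 96 with rec_min([50, 16, 52])
rec_min([50, 16, 52]): compare 50 with rec_min([16, 52])
rec_min([16, 52]): compare 16 with rec_min([52])
rec_min([52]) = 52  (base case)
Compare 16 with 52 -> 16
Compare 50 with 16 -> 16
Compare 96 with 16 -> 16
Compare 7 with 16 -> 7
Compare 24 with 7 -> 7

7


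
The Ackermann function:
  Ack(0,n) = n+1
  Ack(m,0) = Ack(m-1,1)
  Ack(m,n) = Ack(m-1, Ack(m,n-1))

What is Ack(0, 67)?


Ack(0, 67) = 68
Result: Ack(0, 67) = 68

68


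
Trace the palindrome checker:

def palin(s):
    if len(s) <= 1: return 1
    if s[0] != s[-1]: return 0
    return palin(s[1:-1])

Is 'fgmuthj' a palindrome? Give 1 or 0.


palin('fgmuthj'): s[0]='f' != s[-1]='j' -> return 0
Result: 0 (not a palindrome)

0


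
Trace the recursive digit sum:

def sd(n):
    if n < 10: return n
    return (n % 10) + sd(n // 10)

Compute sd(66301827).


sd(66301827) = 7 + sd(6630182)
sd(6630182) = 2 + sd(663018)
sd(663018) = 8 + sd(66301)
sd(66301) = 1 + sd(6630)
sd(6630) = 0 + sd(663)
sd(663) = 3 + sd(66)
sd(66) = 6 + sd(6)
sd(6) = 6  (base case)
Total: 7 + 2 + 8 + 1 + 0 + 3 + 6 + 6 = 33

33


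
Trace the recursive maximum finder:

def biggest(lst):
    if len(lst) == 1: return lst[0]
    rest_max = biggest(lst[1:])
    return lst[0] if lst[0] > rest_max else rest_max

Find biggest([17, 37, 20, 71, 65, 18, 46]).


biggest([17, 37, 20, 71, 65, 18, 46]): compare 17 with biggest([37, 20, 71, 65, 18, 46])
biggest([37, 20, 71, 65, 18, 46]): compare 37 with biggest([20, 71, 65, 18, 46])
biggest([20, 71, 65, 18, 46]): compare 20 with biggest([71, 65, 18, 46])
biggest([71, 65, 18, 46]): compare 71 with biggest([65, 18, 46])
biggest([65, 18, 46]): compare 65 with biggest([18, 46])
biggest([18, 46]): compare 18 with biggest([46])
biggest([46]) = 46  (base case)
Compare 18 with 46 -> 46
Compare 65 with 46 -> 65
Compare 71 with 65 -> 71
Compare 20 with 71 -> 71
Compare 37 with 71 -> 71
Compare 17 with 71 -> 71

71


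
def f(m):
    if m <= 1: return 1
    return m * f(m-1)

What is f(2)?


f(2)
= 2 * f(1)
= 2 * 1
= 2

2


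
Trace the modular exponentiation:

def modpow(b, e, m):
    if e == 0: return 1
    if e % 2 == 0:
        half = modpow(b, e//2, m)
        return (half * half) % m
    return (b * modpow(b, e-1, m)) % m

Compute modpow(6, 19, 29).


modpow(6, 19, 29): e is odd, compute modpow(6, 18, 29)
  modpow(6, 18, 29): e is even, compute modpow(6, 9, 29)
    modpow(6, 9, 29): e is odd, compute modpow(6, 8, 29)
      modpow(6, 8, 29): e is even, compute modpow(6, 4, 29)
        modpow(6, 4, 29): e is even, compute modpow(6, 2, 29)
          modpow(6, 2, 29): e is even, compute modpow(6, 1, 29)
          modpow(6, 1, 29): e is odd, compute modpow(6, 0, 29)
          modpow(6, 0, 29) = 1
          (6 * 1) % 29 = 6
          half=6, (6*6) % 29 = 7
        half=7, (7*7) % 29 = 20
      half=20, (20*20) % 29 = 23
    (6 * 23) % 29 = 22
  half=22, (22*22) % 29 = 20
(6 * 20) % 29 = 4

4


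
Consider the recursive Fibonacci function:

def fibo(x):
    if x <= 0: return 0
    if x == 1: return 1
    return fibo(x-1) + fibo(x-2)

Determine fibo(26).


Computing fibo(26) bottom-up:
fibo(0) = 0
fibo(1) = 1
fibo(2) = fibo(1) + fibo(0) = 1 + 0 = 1
fibo(3) = fibo(2) + fibo(1) = 1 + 1 = 2
fibo(4) = fibo(3) + fibo(2) = 2 + 1 = 3
fibo(5) = fibo(4) + fibo(3) = 3 + 2 = 5
fibo(6) = fibo(5) + fibo(4) = 5 + 3 = 8
fibo(7) = fibo(6) + fibo(5) = 8 + 5 = 13
fibo(8) = fibo(7) + fibo(6) = 13 + 8 = 21
fibo(9) = fibo(8) + fibo(7) = 21 + 13 = 34
fibo(10) = fibo(9) + fibo(8) = 34 + 21 = 55
fibo(11) = fibo(10) + fibo(9) = 55 + 34 = 89
fibo(12) = fibo(11) + fibo(10) = 89 + 55 = 144
fibo(13) = fibo(12) + fibo(11) = 144 + 89 = 233
fibo(14) = fibo(13) + fibo(12) = 233 + 144 = 377
fibo(15) = fibo(14) + fibo(13) = 377 + 233 = 610
fibo(16) = fibo(15) + fibo(14) = 610 + 377 = 987
fibo(17) = fibo(16) + fibo(15) = 987 + 610 = 1597
fibo(18) = fibo(17) + fibo(16) = 1597 + 987 = 2584
fibo(19) = fibo(18) + fibo(17) = 2584 + 1597 = 4181
fibo(20) = fibo(19) + fibo(18) = 4181 + 2584 = 6765
fibo(21) = fibo(20) + fibo(19) = 6765 + 4181 = 10946
fibo(22) = fibo(21) + fibo(20) = 10946 + 6765 = 17711
fibo(23) = fibo(22) + fibo(21) = 17711 + 10946 = 28657
fibo(24) = fibo(23) + fibo(22) = 28657 + 17711 = 46368
fibo(25) = fibo(24) + fibo(23) = 46368 + 28657 = 75025
fibo(26) = fibo(25) + fibo(24) = 75025 + 46368 = 121393

121393


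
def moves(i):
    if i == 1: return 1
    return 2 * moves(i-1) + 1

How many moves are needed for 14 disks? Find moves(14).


moves(14) = 2 * moves(13) + 1
moves(13) = 2 * moves(12) + 1
moves(12) = 2 * moves(11) + 1
moves(11) = 2 * moves(10) + 1
moves(10) = 2 * moves(9) + 1
moves(9) = 2 * moves(8) + 1
moves(8) = 2 * moves(7) + 1
moves(7) = 2 * moves(6) + 1
moves(6) = 2 * moves(5) + 1
moves(5) = 2 * moves(4) + 1
moves(4) = 2 * moves(3) + 1
moves(3) = 2 * moves(2) + 1
moves(2) = 2 * moves(1) + 1
moves(1) = 1  (base case)
moves(2) = 2 * 1 + 1 = 3
moves(3) = 2 * 3 + 1 = 7
moves(4) = 2 * 7 + 1 = 15
moves(5) = 2 * 15 + 1 = 31
moves(6) = 2 * 31 + 1 = 63
moves(7) = 2 * 63 + 1 = 127
moves(8) = 2 * 127 + 1 = 255
moves(9) = 2 * 255 + 1 = 511
moves(10) = 2 * 511 + 1 = 1023
moves(11) = 2 * 1023 + 1 = 2047
moves(12) = 2 * 2047 + 1 = 4095
moves(13) = 2 * 4095 + 1 = 8191
moves(14) = 2 * 8191 + 1 = 16383

16383


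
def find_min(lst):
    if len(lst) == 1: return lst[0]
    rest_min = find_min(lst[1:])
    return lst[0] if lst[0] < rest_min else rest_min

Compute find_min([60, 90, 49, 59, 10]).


find_min([60, 90, 49, 59, 10]): compare 60 with find_min([90, 49, 59, 10])
find_min([90, 49, 59, 10]): compare 90 with find_min([49, 59, 10])
find_min([49, 59, 10]): compare 49 with find_min([59, 10])
find_min([59, 10]): compare 59 with find_min([10])
find_min([10]) = 10  (base case)
Compare 59 with 10 -> 10
Compare 49 with 10 -> 10
Compare 90 with 10 -> 10
Compare 60 with 10 -> 10

10


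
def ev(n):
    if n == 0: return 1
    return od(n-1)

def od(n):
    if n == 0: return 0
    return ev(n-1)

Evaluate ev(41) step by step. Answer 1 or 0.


ev(41) = od(40)
od(40) = ev(39)
ev(39) = od(38)
od(38) = ev(37)
ev(37) = od(36)
od(36) = ev(35)
ev(35) = od(34)
od(34) = ev(33)
ev(33) = od(32)
od(32) = ev(31)
ev(31) = od(30)
od(30) = ev(29)
ev(29) = od(28)
od(28) = ev(27)
ev(27) = od(26)
od(26) = ev(25)
ev(25) = od(24)
od(24) = ev(23)
ev(23) = od(22)
od(22) = ev(21)
ev(21) = od(20)
od(20) = ev(19)
ev(19) = od(18)
od(18) = ev(17)
ev(17) = od(16)
od(16) = ev(15)
ev(15) = od(14)
od(14) = ev(13)
ev(13) = od(12)
od(12) = ev(11)
ev(11) = od(10)
od(10) = ev(9)
ev(9) = od(8)
od(8) = ev(7)
ev(7) = od(6)
od(6) = ev(5)
ev(5) = od(4)
od(4) = ev(3)
ev(3) = od(2)
od(2) = ev(1)
ev(1) = od(0)
od(0) = 0  (base case)
Result: 0

0


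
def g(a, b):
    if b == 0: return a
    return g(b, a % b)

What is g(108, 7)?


g(108, 7) = g(7, 3)
g(7, 3) = g(3, 1)
g(3, 1) = g(1, 0)
g(1, 0) = 1  (base case)

1


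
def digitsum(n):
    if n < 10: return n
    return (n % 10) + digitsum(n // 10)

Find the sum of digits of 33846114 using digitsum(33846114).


digitsum(33846114) = 4 + digitsum(3384611)
digitsum(3384611) = 1 + digitsum(338461)
digitsum(338461) = 1 + digitsum(33846)
digitsum(33846) = 6 + digitsum(3384)
digitsum(3384) = 4 + digitsum(338)
digitsum(338) = 8 + digitsum(33)
digitsum(33) = 3 + digitsum(3)
digitsum(3) = 3  (base case)
Total: 4 + 1 + 1 + 6 + 4 + 8 + 3 + 3 = 30

30


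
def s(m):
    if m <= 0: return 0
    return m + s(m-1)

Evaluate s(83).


s(83)
= 83 + 82 + 81 + 80 + 79 + 78 + 77 + 76 + 75 + 74 + 73 + 72 + 71 + 70 + 69 + 68 + 67 + 66 + 65 + 64 + 63 + 62 + 61 + 60 + 59 + 58 + 57 + 56 + 55 + 54 + 53 + 52 + 51 + 50 + 49 + 48 + 47 + 46 + 45 + 44 + 43 + 42 + 41 + 40 + 39 + 38 + 37 + 36 + 35 + 34 + 33 + 32 + 31 + 30 + 29 + 28 + 27 + 26 + 25 + 24 + 23 + 22 + 21 + 20 + 19 + 18 + 17 + 16 + 15 + 14 + 13 + 12 + 11 + 10 + 9 + 8 + 7 + 6 + 5 + 4 + 3 + 2 + 1 + s(0)
= 83 + 82 + 81 + 80 + 79 + 78 + 77 + 76 + 75 + 74 + 73 + 72 + 71 + 70 + 69 + 68 + 67 + 66 + 65 + 64 + 63 + 62 + 61 + 60 + 59 + 58 + 57 + 56 + 55 + 54 + 53 + 52 + 51 + 50 + 49 + 48 + 47 + 46 + 45 + 44 + 43 + 42 + 41 + 40 + 39 + 38 + 37 + 36 + 35 + 34 + 33 + 32 + 31 + 30 + 29 + 28 + 27 + 26 + 25 + 24 + 23 + 22 + 21 + 20 + 19 + 18 + 17 + 16 + 15 + 14 + 13 + 12 + 11 + 10 + 9 + 8 + 7 + 6 + 5 + 4 + 3 + 2 + 1 + 0
= 3486

3486


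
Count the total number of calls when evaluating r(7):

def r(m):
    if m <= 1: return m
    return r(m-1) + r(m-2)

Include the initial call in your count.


Let C(n) = total calls for r(n)
C(0) = 1, C(1) = 1
C(2) = 1 + C(1) + C(0) = 1 + 1 + 1 = 3
C(3) = 1 + C(2) + C(1) = 1 + 3 + 1 = 5
C(4) = 1 + C(3) + C(2) = 1 + 5 + 3 = 9
C(5) = 1 + C(4) + C(3) = 1 + 9 + 5 = 15
C(6) = 1 + C(5) + C(4) = 1 + 15 + 9 = 25
C(7) = 1 + C(6) + C(5) = 1 + 25 + 15 = 41

41


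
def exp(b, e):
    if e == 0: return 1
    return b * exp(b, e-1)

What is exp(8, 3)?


exp(8, 3)
= 8 * exp(8, 2)
= 8 * 8 * exp(8, 1)
= 8 * 8 * 8 * exp(8, 0)
= 8 * 8 * 8 * 1
= 512

512


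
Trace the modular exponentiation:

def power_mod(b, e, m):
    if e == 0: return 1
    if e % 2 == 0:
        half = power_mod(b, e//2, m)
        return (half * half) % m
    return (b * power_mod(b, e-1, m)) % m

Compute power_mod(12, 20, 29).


power_mod(12, 20, 29): e is even, compute power_mod(12, 10, 29)
  power_mod(12, 10, 29): e is even, compute power_mod(12, 5, 29)
    power_mod(12, 5, 29): e is odd, compute power_mod(12, 4, 29)
      power_mod(12, 4, 29): e is even, compute power_mod(12, 2, 29)
        power_mod(12, 2, 29): e is even, compute power_mod(12, 1, 29)
          power_mod(12, 1, 29): e is odd, compute power_mod(12, 0, 29)
          power_mod(12, 0, 29) = 1
          (12 * 1) % 29 = 12
        half=12, (12*12) % 29 = 28
      half=28, (28*28) % 29 = 1
    (12 * 1) % 29 = 12
  half=12, (12*12) % 29 = 28
half=28, (28*28) % 29 = 1

1


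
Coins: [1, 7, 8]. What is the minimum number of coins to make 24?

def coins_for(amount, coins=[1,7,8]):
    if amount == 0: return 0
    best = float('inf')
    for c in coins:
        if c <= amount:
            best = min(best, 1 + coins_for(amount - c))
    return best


Building up with DP:
coins_for(0) = 0
coins_for(1) = min(1+coins_for(0)=1+0=1) = 1
coins_for(2) = min(1+coins_for(1)=1+1=2) = 2
coins_for(3) = min(1+coins_for(2)=1+2=3) = 3
coins_for(4) = min(1+coins_for(3)=1+3=4) = 4
coins_for(5) = min(1+coins_for(4)=1+4=5) = 5
coins_for(6) = min(1+coins_for(5)=1+5=6) = 6
coins_for(7) = min(1+coins_for(6)=1+6=7, 1+coins_for(0)=1+0=1) = 1
coins_for(8) = min(1+coins_for(7)=1+1=2, 1+coins_for(1)=1+1=2, 1+coins_for(0)=1+0=1) = 1
coins_for(9) = min(1+coins_for(8)=1+1=2, 1+coins_for(2)=1+2=3, 1+coins_for(1)=1+1=2) = 2
coins_for(10) = min(1+coins_for(9)=1+2=3, 1+coins_for(3)=1+3=4, 1+coins_for(2)=1+2=3) = 3
coins_for(11) = min(1+coins_for(10)=1+3=4, 1+coins_for(4)=1+4=5, 1+coins_for(3)=1+3=4) = 4
coins_for(12) = min(1+coins_for(11)=1+4=5, 1+coins_for(5)=1+5=6, 1+coins_for(4)=1+4=5) = 5
coins_for(13) = min(1+coins_for(12)=1+5=6, 1+coins_for(6)=1+6=7, 1+coins_for(5)=1+5=6) = 6
coins_for(14) = min(1+coins_for(13)=1+6=7, 1+coins_for(7)=1+1=2, 1+coins_for(6)=1+6=7) = 2
coins_for(15) = min(1+coins_for(14)=1+2=3, 1+coins_for(8)=1+1=2, 1+coins_for(7)=1+1=2) = 2
coins_for(16) = min(1+coins_for(15)=1+2=3, 1+coins_for(9)=1+2=3, 1+coins_for(8)=1+1=2) = 2
coins_for(17) = min(1+coins_for(16)=1+2=3, 1+coins_for(10)=1+3=4, 1+coins_for(9)=1+2=3) = 3
coins_for(18) = min(1+coins_for(17)=1+3=4, 1+coins_for(11)=1+4=5, 1+coins_for(10)=1+3=4) = 4
coins_for(19) = min(1+coins_for(18)=1+4=5, 1+coins_for(12)=1+5=6, 1+coins_for(11)=1+4=5) = 5
coins_for(20) = min(1+coins_for(19)=1+5=6, 1+coins_for(13)=1+6=7, 1+coins_for(12)=1+5=6) = 6
coins_for(21) = min(1+coins_for(20)=1+6=7, 1+coins_for(14)=1+2=3, 1+coins_for(13)=1+6=7) = 3
coins_for(22) = min(1+coins_for(21)=1+3=4, 1+coins_for(15)=1+2=3, 1+coins_for(14)=1+2=3) = 3
coins_for(23) = min(1+coins_for(22)=1+3=4, 1+coins_for(16)=1+2=3, 1+coins_for(15)=1+2=3) = 3
coins_for(24) = min(1+coins_for(23)=1+3=4, 1+coins_for(17)=1+3=4, 1+coins_for(16)=1+2=3) = 3

3


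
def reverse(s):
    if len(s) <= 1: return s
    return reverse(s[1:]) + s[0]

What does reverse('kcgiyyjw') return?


reverse('kcgiyyjw') = reverse('cgiyyjw') + 'k'
reverse('cgiyyjw') = reverse('giyyjw') + 'c'
reverse('giyyjw') = reverse('iyyjw') + 'g'
reverse('iyyjw') = reverse('yyjw') + 'i'
reverse('yyjw') = reverse('yjw') + 'y'
reverse('yjw') = reverse('jw') + 'y'
reverse('jw') = reverse('w') + 'j'
reverse('w') = 'w'  (base case)
Concatenating: 'w' + 'j' + 'y' + 'y' + 'i' + 'g' + 'c' + 'k' = 'wjyyigck'

wjyyigck


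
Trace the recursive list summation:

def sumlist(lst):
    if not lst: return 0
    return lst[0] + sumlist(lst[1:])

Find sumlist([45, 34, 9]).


sumlist([45, 34, 9]) = 45 + sumlist([34, 9])
sumlist([34, 9]) = 34 + sumlist([9])
sumlist([9]) = 9 + sumlist([])
sumlist([]) = 0  (base case)
Total: 45 + 34 + 9 + 0 = 88

88


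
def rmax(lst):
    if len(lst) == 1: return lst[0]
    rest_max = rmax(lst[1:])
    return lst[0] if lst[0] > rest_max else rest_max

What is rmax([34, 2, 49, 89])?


rmax([34, 2, 49, 89]): compare 34 with rmax([2, 49, 89])
rmax([2, 49, 89]): compare 2 with rmax([49, 89])
rmax([49, 89]): compare 49 with rmax([89])
rmax([89]) = 89  (base case)
Compare 49 with 89 -> 89
Compare 2 with 89 -> 89
Compare 34 with 89 -> 89

89


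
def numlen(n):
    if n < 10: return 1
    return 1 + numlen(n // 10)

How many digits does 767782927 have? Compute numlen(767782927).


numlen(767782927) = 1 + numlen(76778292)
numlen(76778292) = 1 + numlen(7677829)
numlen(7677829) = 1 + numlen(767782)
numlen(767782) = 1 + numlen(76778)
numlen(76778) = 1 + numlen(7677)
numlen(7677) = 1 + numlen(767)
numlen(767) = 1 + numlen(76)
numlen(76) = 1 + numlen(7)
numlen(7) = 1  (base case: 7 < 10)
Unwinding: 1 + 1 + 1 + 1 + 1 + 1 + 1 + 1 + 1 = 9

9


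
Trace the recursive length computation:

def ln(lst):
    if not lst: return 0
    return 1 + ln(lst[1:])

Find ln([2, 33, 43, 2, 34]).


ln([2, 33, 43, 2, 34]) = 1 + ln([33, 43, 2, 34])
ln([33, 43, 2, 34]) = 1 + ln([43, 2, 34])
ln([43, 2, 34]) = 1 + ln([2, 34])
ln([2, 34]) = 1 + ln([34])
ln([34]) = 1 + ln([])
ln([]) = 0  (base case)
Unwinding: 1 + 1 + 1 + 1 + 1 + 0 = 5

5


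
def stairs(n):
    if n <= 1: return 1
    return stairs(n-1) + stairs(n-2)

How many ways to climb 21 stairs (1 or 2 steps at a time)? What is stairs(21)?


Building up from base cases:
stairs(0) = 1
stairs(1) = 1
stairs(2) = stairs(1) + stairs(0) = 1 + 1 = 2
stairs(3) = stairs(2) + stairs(1) = 2 + 1 = 3
stairs(4) = stairs(3) + stairs(2) = 3 + 2 = 5
stairs(5) = stairs(4) + stairs(3) = 5 + 3 = 8
stairs(6) = stairs(5) + stairs(4) = 8 + 5 = 13
stairs(7) = stairs(6) + stairs(5) = 13 + 8 = 21
stairs(8) = stairs(7) + stairs(6) = 21 + 13 = 34
stairs(9) = stairs(8) + stairs(7) = 34 + 21 = 55
stairs(10) = stairs(9) + stairs(8) = 55 + 34 = 89
stairs(11) = stairs(10) + stairs(9) = 89 + 55 = 144
stairs(12) = stairs(11) + stairs(10) = 144 + 89 = 233
stairs(13) = stairs(12) + stairs(11) = 233 + 144 = 377
stairs(14) = stairs(13) + stairs(12) = 377 + 233 = 610
stairs(15) = stairs(14) + stairs(13) = 610 + 377 = 987
stairs(16) = stairs(15) + stairs(14) = 987 + 610 = 1597
stairs(17) = stairs(16) + stairs(15) = 1597 + 987 = 2584
stairs(18) = stairs(17) + stairs(16) = 2584 + 1597 = 4181
stairs(19) = stairs(18) + stairs(17) = 4181 + 2584 = 6765
stairs(20) = stairs(19) + stairs(18) = 6765 + 4181 = 10946
stairs(21) = stairs(20) + stairs(19) = 10946 + 6765 = 17711

17711


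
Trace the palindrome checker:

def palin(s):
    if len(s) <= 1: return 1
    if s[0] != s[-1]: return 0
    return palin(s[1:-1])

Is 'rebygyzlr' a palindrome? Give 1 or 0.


palin('rebygyzlr'): s[0]='r' == s[-1]='r' -> check palin('ebygyzl')
palin('ebygyzl'): s[0]='e' != s[-1]='l' -> return 0
Result: 0 (not a palindrome)

0


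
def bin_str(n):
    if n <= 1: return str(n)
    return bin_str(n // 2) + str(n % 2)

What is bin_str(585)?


bin_str(585) = bin_str(292) + '1'
bin_str(292) = bin_str(146) + '0'
bin_str(146) = bin_str(73) + '0'
bin_str(73) = bin_str(36) + '1'
bin_str(36) = bin_str(18) + '0'
bin_str(18) = bin_str(9) + '0'
bin_str(9) = bin_str(4) + '1'
bin_str(4) = bin_str(2) + '0'
bin_str(2) = bin_str(1) + '0'
bin_str(1) = '1'  (base case)
Concatenating: '1' + '0' + '0' + '1' + '0' + '0' + '1' + '0' + '0' + '1' = '1001001001'

1001001001


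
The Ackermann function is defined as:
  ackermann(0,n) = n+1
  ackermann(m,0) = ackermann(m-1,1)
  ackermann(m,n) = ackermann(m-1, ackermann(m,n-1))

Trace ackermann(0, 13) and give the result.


ackermann(0, 13) = 14
Result: ackermann(0, 13) = 14

14


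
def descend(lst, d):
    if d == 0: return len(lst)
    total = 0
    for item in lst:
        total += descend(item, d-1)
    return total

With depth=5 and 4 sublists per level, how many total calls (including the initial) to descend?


At depth 0 (root): 1 call
At depth 1: each of 1 parents calls descend on 4 children = 4 calls
At depth 2: each of 4 parents calls descend on 4 children = 16 calls
At depth 3: each of 16 parents calls descend on 4 children = 64 calls
At depth 4: each of 64 parents calls descend on 4 children = 256 calls
At depth 5: each of 256 parents calls descend on 4 children = 1024 calls
Total: 1 + 4 + 16 + 64 + 256 + 1024 = 1365

1365


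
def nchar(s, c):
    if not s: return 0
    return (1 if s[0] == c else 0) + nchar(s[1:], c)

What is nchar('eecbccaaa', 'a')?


s[0]='e' != 'a' -> 0
s[0]='e' != 'a' -> 0
s[0]='c' != 'a' -> 0
s[0]='b' != 'a' -> 0
s[0]='c' != 'a' -> 0
s[0]='c' != 'a' -> 0
s[0]='a' == 'a' -> 1
s[0]='a' == 'a' -> 1
s[0]='a' == 'a' -> 1
Sum: 0 + 0 + 0 + 0 + 0 + 0 + 1 + 1 + 1 = 3

3


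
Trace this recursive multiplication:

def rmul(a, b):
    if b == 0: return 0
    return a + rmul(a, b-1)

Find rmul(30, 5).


rmul(30, 5) = 30 + rmul(30, 4)
rmul(30, 4) = 30 + rmul(30, 3)
rmul(30, 3) = 30 + rmul(30, 2)
rmul(30, 2) = 30 + rmul(30, 1)
rmul(30, 1) = 30 + rmul(30, 0)
rmul(30, 0) = 0  (base case)
Total: 30 + 30 + 30 + 30 + 30 + 0 = 150

150


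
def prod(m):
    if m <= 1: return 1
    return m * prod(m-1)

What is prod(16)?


prod(16)
= 16 * prod(15)
= 16 * 15 * prod(14)
= 16 * 15 * 14 * prod(13)
= 16 * 15 * 14 * 13 * prod(12)
= 16 * 15 * 14 * 13 * 12 * prod(11)
= 16 * 15 * 14 * 13 * 12 * 11 * prod(10)
= 16 * 15 * 14 * 13 * 12 * 11 * 10 * prod(9)
= 16 * 15 * 14 * 13 * 12 * 11 * 10 * 9 * prod(8)
= 16 * 15 * 14 * 13 * 12 * 11 * 10 * 9 * 8 * prod(7)
= 16 * 15 * 14 * 13 * 12 * 11 * 10 * 9 * 8 * 7 * prod(6)
= 16 * 15 * 14 * 13 * 12 * 11 * 10 * 9 * 8 * 7 * 6 * prod(5)
= 16 * 15 * 14 * 13 * 12 * 11 * 10 * 9 * 8 * 7 * 6 * 5 * prod(4)
= 16 * 15 * 14 * 13 * 12 * 11 * 10 * 9 * 8 * 7 * 6 * 5 * 4 * prod(3)
= 16 * 15 * 14 * 13 * 12 * 11 * 10 * 9 * 8 * 7 * 6 * 5 * 4 * 3 * prod(2)
= 16 * 15 * 14 * 13 * 12 * 11 * 10 * 9 * 8 * 7 * 6 * 5 * 4 * 3 * 2 * prod(1)
= 16 * 15 * 14 * 13 * 12 * 11 * 10 * 9 * 8 * 7 * 6 * 5 * 4 * 3 * 2 * 1
= 20922789888000

20922789888000


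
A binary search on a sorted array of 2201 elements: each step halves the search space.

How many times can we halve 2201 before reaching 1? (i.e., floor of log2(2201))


2201 / 2 = 1100
1100 / 2 = 550
550 / 2 = 275
275 / 2 = 137
137 / 2 = 68
68 / 2 = 34
34 / 2 = 17
17 / 2 = 8
8 / 2 = 4
4 / 2 = 2
2 / 2 = 1
Reached 1 after 11 halvings

11


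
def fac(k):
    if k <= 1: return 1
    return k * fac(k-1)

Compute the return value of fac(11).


fac(11)
= 11 * fac(10)
= 11 * 10 * fac(9)
= 11 * 10 * 9 * fac(8)
= 11 * 10 * 9 * 8 * fac(7)
= 11 * 10 * 9 * 8 * 7 * fac(6)
= 11 * 10 * 9 * 8 * 7 * 6 * fac(5)
= 11 * 10 * 9 * 8 * 7 * 6 * 5 * fac(4)
= 11 * 10 * 9 * 8 * 7 * 6 * 5 * 4 * fac(3)
= 11 * 10 * 9 * 8 * 7 * 6 * 5 * 4 * 3 * fac(2)
= 11 * 10 * 9 * 8 * 7 * 6 * 5 * 4 * 3 * 2 * fac(1)
= 11 * 10 * 9 * 8 * 7 * 6 * 5 * 4 * 3 * 2 * 1
= 39916800

39916800


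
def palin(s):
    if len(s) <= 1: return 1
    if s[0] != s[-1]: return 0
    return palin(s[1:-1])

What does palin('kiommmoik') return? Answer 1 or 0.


palin('kiommmoik'): s[0]='k' == s[-1]='k' -> check palin('iommmoi')
palin('iommmoi'): s[0]='i' == s[-1]='i' -> check palin('ommmo')
palin('ommmo'): s[0]='o' == s[-1]='o' -> check palin('mmm')
palin('mmm'): s[0]='m' == s[-1]='m' -> check palin('m')
palin('m'): len <= 1 -> return 1  (base case)
Result: 1 (palindrome)

1


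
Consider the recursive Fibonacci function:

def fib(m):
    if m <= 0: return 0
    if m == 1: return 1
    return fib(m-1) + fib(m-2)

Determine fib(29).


Computing fib(29) bottom-up:
fib(0) = 0
fib(1) = 1
fib(2) = fib(1) + fib(0) = 1 + 0 = 1
fib(3) = fib(2) + fib(1) = 1 + 1 = 2
fib(4) = fib(3) + fib(2) = 2 + 1 = 3
fib(5) = fib(4) + fib(3) = 3 + 2 = 5
fib(6) = fib(5) + fib(4) = 5 + 3 = 8
fib(7) = fib(6) + fib(5) = 8 + 5 = 13
fib(8) = fib(7) + fib(6) = 13 + 8 = 21
fib(9) = fib(8) + fib(7) = 21 + 13 = 34
fib(10) = fib(9) + fib(8) = 34 + 21 = 55
fib(11) = fib(10) + fib(9) = 55 + 34 = 89
fib(12) = fib(11) + fib(10) = 89 + 55 = 144
fib(13) = fib(12) + fib(11) = 144 + 89 = 233
fib(14) = fib(13) + fib(12) = 233 + 144 = 377
fib(15) = fib(14) + fib(13) = 377 + 233 = 610
fib(16) = fib(15) + fib(14) = 610 + 377 = 987
fib(17) = fib(16) + fib(15) = 987 + 610 = 1597
fib(18) = fib(17) + fib(16) = 1597 + 987 = 2584
fib(19) = fib(18) + fib(17) = 2584 + 1597 = 4181
fib(20) = fib(19) + fib(18) = 4181 + 2584 = 6765
fib(21) = fib(20) + fib(19) = 6765 + 4181 = 10946
fib(22) = fib(21) + fib(20) = 10946 + 6765 = 17711
fib(23) = fib(22) + fib(21) = 17711 + 10946 = 28657
fib(24) = fib(23) + fib(22) = 28657 + 17711 = 46368
fib(25) = fib(24) + fib(23) = 46368 + 28657 = 75025
fib(26) = fib(25) + fib(24) = 75025 + 46368 = 121393
fib(27) = fib(26) + fib(25) = 121393 + 75025 = 196418
fib(28) = fib(27) + fib(26) = 196418 + 121393 = 317811
fib(29) = fib(28) + fib(27) = 317811 + 196418 = 514229

514229


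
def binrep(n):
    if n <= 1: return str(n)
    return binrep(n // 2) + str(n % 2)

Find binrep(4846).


binrep(4846) = binrep(2423) + '0'
binrep(2423) = binrep(1211) + '1'
binrep(1211) = binrep(605) + '1'
binrep(605) = binrep(302) + '1'
binrep(302) = binrep(151) + '0'
binrep(151) = binrep(75) + '1'
binrep(75) = binrep(37) + '1'
binrep(37) = binrep(18) + '1'
binrep(18) = binrep(9) + '0'
binrep(9) = binrep(4) + '1'
binrep(4) = binrep(2) + '0'
binrep(2) = binrep(1) + '0'
binrep(1) = '1'  (base case)
Concatenating: '1' + '0' + '0' + '1' + '0' + '1' + '1' + '1' + '0' + '1' + '1' + '1' + '0' = '1001011101110'

1001011101110


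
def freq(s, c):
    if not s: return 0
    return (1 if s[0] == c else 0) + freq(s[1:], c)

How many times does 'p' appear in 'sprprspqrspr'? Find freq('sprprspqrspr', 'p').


s[0]='s' != 'p' -> 0
s[0]='p' == 'p' -> 1
s[0]='r' != 'p' -> 0
s[0]='p' == 'p' -> 1
s[0]='r' != 'p' -> 0
s[0]='s' != 'p' -> 0
s[0]='p' == 'p' -> 1
s[0]='q' != 'p' -> 0
s[0]='r' != 'p' -> 0
s[0]='s' != 'p' -> 0
s[0]='p' == 'p' -> 1
s[0]='r' != 'p' -> 0
Sum: 0 + 1 + 0 + 1 + 0 + 0 + 1 + 0 + 0 + 0 + 1 + 0 = 4

4


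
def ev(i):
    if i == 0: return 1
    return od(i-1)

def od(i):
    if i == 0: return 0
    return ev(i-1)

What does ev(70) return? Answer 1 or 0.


ev(70) = od(69)
od(69) = ev(68)
ev(68) = od(67)
od(67) = ev(66)
ev(66) = od(65)
od(65) = ev(64)
ev(64) = od(63)
od(63) = ev(62)
ev(62) = od(61)
od(61) = ev(60)
ev(60) = od(59)
od(59) = ev(58)
ev(58) = od(57)
od(57) = ev(56)
ev(56) = od(55)
od(55) = ev(54)
ev(54) = od(53)
od(53) = ev(52)
ev(52) = od(51)
od(51) = ev(50)
ev(50) = od(49)
od(49) = ev(48)
ev(48) = od(47)
od(47) = ev(46)
ev(46) = od(45)
od(45) = ev(44)
ev(44) = od(43)
od(43) = ev(42)
ev(42) = od(41)
od(41) = ev(40)
ev(40) = od(39)
od(39) = ev(38)
ev(38) = od(37)
od(37) = ev(36)
ev(36) = od(35)
od(35) = ev(34)
ev(34) = od(33)
od(33) = ev(32)
ev(32) = od(31)
od(31) = ev(30)
ev(30) = od(29)
od(29) = ev(28)
ev(28) = od(27)
od(27) = ev(26)
ev(26) = od(25)
od(25) = ev(24)
ev(24) = od(23)
od(23) = ev(22)
ev(22) = od(21)
od(21) = ev(20)
ev(20) = od(19)
od(19) = ev(18)
ev(18) = od(17)
od(17) = ev(16)
ev(16) = od(15)
od(15) = ev(14)
ev(14) = od(13)
od(13) = ev(12)
ev(12) = od(11)
od(11) = ev(10)
ev(10) = od(9)
od(9) = ev(8)
ev(8) = od(7)
od(7) = ev(6)
ev(6) = od(5)
od(5) = ev(4)
ev(4) = od(3)
od(3) = ev(2)
ev(2) = od(1)
od(1) = ev(0)
ev(0) = 1  (base case)
Result: 1

1


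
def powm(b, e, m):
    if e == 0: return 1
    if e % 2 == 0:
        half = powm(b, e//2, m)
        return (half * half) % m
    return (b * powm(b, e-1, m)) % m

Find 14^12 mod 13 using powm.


powm(14, 12, 13): e is even, compute powm(14, 6, 13)
  powm(14, 6, 13): e is even, compute powm(14, 3, 13)
    powm(14, 3, 13): e is odd, compute powm(14, 2, 13)
      powm(14, 2, 13): e is even, compute powm(14, 1, 13)
        powm(14, 1, 13): e is odd, compute powm(14, 0, 13)
          powm(14, 0, 13) = 1
        (14 * 1) % 13 = 1
      half=1, (1*1) % 13 = 1
    (14 * 1) % 13 = 1
  half=1, (1*1) % 13 = 1
half=1, (1*1) % 13 = 1

1


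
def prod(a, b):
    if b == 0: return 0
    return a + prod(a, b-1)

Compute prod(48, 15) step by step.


prod(48, 15) = 48 + prod(48, 14)
prod(48, 14) = 48 + prod(48, 13)
prod(48, 13) = 48 + prod(48, 12)
prod(48, 12) = 48 + prod(48, 11)
prod(48, 11) = 48 + prod(48, 10)
prod(48, 10) = 48 + prod(48, 9)
prod(48, 9) = 48 + prod(48, 8)
prod(48, 8) = 48 + prod(48, 7)
prod(48, 7) = 48 + prod(48, 6)
prod(48, 6) = 48 + prod(48, 5)
prod(48, 5) = 48 + prod(48, 4)
prod(48, 4) = 48 + prod(48, 3)
prod(48, 3) = 48 + prod(48, 2)
prod(48, 2) = 48 + prod(48, 1)
prod(48, 1) = 48 + prod(48, 0)
prod(48, 0) = 0  (base case)
Total: 48 + 48 + 48 + 48 + 48 + 48 + 48 + 48 + 48 + 48 + 48 + 48 + 48 + 48 + 48 + 0 = 720

720


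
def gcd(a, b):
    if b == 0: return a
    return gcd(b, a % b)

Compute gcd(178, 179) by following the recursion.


gcd(178, 179) = gcd(179, 178)
gcd(179, 178) = gcd(178, 1)
gcd(178, 1) = gcd(1, 0)
gcd(1, 0) = 1  (base case)

1


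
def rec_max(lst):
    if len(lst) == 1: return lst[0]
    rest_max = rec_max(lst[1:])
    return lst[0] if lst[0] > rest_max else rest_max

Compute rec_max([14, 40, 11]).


rec_max([14, 40, 11]): compare 14 with rec_max([40, 11])
rec_max([40, 11]): compare 40 with rec_max([11])
rec_max([11]) = 11  (base case)
Compare 40 with 11 -> 40
Compare 14 with 40 -> 40

40


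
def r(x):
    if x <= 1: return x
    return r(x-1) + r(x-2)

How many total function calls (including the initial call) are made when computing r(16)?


Let C(n) = total calls for r(n)
C(0) = 1, C(1) = 1
C(2) = 1 + C(1) + C(0) = 1 + 1 + 1 = 3
C(3) = 1 + C(2) + C(1) = 1 + 3 + 1 = 5
C(4) = 1 + C(3) + C(2) = 1 + 5 + 3 = 9
C(5) = 1 + C(4) + C(3) = 1 + 9 + 5 = 15
C(6) = 1 + C(5) + C(4) = 1 + 15 + 9 = 25
C(7) = 1 + C(6) + C(5) = 1 + 25 + 15 = 41
C(8) = 1 + C(7) + C(6) = 1 + 41 + 25 = 67
C(9) = 1 + C(8) + C(7) = 1 + 67 + 41 = 109
C(10) = 1 + C(9) + C(8) = 1 + 109 + 67 = 177
C(11) = 1 + C(10) + C(9) = 1 + 177 + 109 = 287
C(12) = 1 + C(11) + C(10) = 1 + 287 + 177 = 465
C(13) = 1 + C(12) + C(11) = 1 + 465 + 287 = 753
C(14) = 1 + C(13) + C(12) = 1 + 753 + 465 = 1219
C(15) = 1 + C(14) + C(13) = 1 + 1219 + 753 = 1973
C(16) = 1 + C(15) + C(14) = 1 + 1973 + 1219 = 3193

3193


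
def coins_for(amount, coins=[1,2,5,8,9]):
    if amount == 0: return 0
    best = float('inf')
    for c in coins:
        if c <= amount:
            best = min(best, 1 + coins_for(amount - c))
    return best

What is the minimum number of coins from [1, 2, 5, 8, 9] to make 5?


Building up with DP:
coins_for(0) = 0
coins_for(1) = min(1+coins_for(0)=1+0=1) = 1
coins_for(2) = min(1+coins_for(1)=1+1=2, 1+coins_for(0)=1+0=1) = 1
coins_for(3) = min(1+coins_for(2)=1+1=2, 1+coins_for(1)=1+1=2) = 2
coins_for(4) = min(1+coins_for(3)=1+2=3, 1+coins_for(2)=1+1=2) = 2
coins_for(5) = min(1+coins_for(4)=1+2=3, 1+coins_for(3)=1+2=3, 1+coins_for(0)=1+0=1) = 1

1


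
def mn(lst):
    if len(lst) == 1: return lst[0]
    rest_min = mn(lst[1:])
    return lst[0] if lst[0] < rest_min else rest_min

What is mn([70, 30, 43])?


mn([70, 30, 43]): compare 70 with mn([30, 43])
mn([30, 43]): compare 30 with mn([43])
mn([43]) = 43  (base case)
Compare 30 with 43 -> 30
Compare 70 with 30 -> 30

30


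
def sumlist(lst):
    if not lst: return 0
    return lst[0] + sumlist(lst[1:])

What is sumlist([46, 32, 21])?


sumlist([46, 32, 21]) = 46 + sumlist([32, 21])
sumlist([32, 21]) = 32 + sumlist([21])
sumlist([21]) = 21 + sumlist([])
sumlist([]) = 0  (base case)
Total: 46 + 32 + 21 + 0 = 99

99


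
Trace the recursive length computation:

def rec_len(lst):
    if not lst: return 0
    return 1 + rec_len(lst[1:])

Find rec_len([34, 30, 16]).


rec_len([34, 30, 16]) = 1 + rec_len([30, 16])
rec_len([30, 16]) = 1 + rec_len([16])
rec_len([16]) = 1 + rec_len([])
rec_len([]) = 0  (base case)
Unwinding: 1 + 1 + 1 + 0 = 3

3


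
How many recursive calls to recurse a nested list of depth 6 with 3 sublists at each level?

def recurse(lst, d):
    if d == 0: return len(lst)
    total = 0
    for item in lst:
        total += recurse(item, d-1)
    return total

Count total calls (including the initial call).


At depth 0 (root): 1 call
At depth 1: each of 1 parents calls recurse on 3 children = 3 calls
At depth 2: each of 3 parents calls recurse on 3 children = 9 calls
At depth 3: each of 9 parents calls recurse on 3 children = 27 calls
At depth 4: each of 27 parents calls recurse on 3 children = 81 calls
At depth 5: each of 81 parents calls recurse on 3 children = 243 calls
At depth 6: each of 243 parents calls recurse on 3 children = 729 calls
Total: 1 + 3 + 9 + 27 + 81 + 243 + 729 = 1093

1093


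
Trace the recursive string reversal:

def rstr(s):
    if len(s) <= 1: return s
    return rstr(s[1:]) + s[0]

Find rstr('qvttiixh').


rstr('qvttiixh') = rstr('vttiixh') + 'q'
rstr('vttiixh') = rstr('ttiixh') + 'v'
rstr('ttiixh') = rstr('tiixh') + 't'
rstr('tiixh') = rstr('iixh') + 't'
rstr('iixh') = rstr('ixh') + 'i'
rstr('ixh') = rstr('xh') + 'i'
rstr('xh') = rstr('h') + 'x'
rstr('h') = 'h'  (base case)
Concatenating: 'h' + 'x' + 'i' + 'i' + 't' + 't' + 'v' + 'q' = 'hxiittvq'

hxiittvq


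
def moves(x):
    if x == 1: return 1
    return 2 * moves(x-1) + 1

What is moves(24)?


moves(24) = 2 * moves(23) + 1
moves(23) = 2 * moves(22) + 1
moves(22) = 2 * moves(21) + 1
moves(21) = 2 * moves(20) + 1
moves(20) = 2 * moves(19) + 1
moves(19) = 2 * moves(18) + 1
moves(18) = 2 * moves(17) + 1
moves(17) = 2 * moves(16) + 1
moves(16) = 2 * moves(15) + 1
moves(15) = 2 * moves(14) + 1
moves(14) = 2 * moves(13) + 1
moves(13) = 2 * moves(12) + 1
moves(12) = 2 * moves(11) + 1
moves(11) = 2 * moves(10) + 1
moves(10) = 2 * moves(9) + 1
moves(9) = 2 * moves(8) + 1
moves(8) = 2 * moves(7) + 1
moves(7) = 2 * moves(6) + 1
moves(6) = 2 * moves(5) + 1
moves(5) = 2 * moves(4) + 1
moves(4) = 2 * moves(3) + 1
moves(3) = 2 * moves(2) + 1
moves(2) = 2 * moves(1) + 1
moves(1) = 1  (base case)
moves(2) = 2 * 1 + 1 = 3
moves(3) = 2 * 3 + 1 = 7
moves(4) = 2 * 7 + 1 = 15
moves(5) = 2 * 15 + 1 = 31
moves(6) = 2 * 31 + 1 = 63
moves(7) = 2 * 63 + 1 = 127
moves(8) = 2 * 127 + 1 = 255
moves(9) = 2 * 255 + 1 = 511
moves(10) = 2 * 511 + 1 = 1023
moves(11) = 2 * 1023 + 1 = 2047
moves(12) = 2 * 2047 + 1 = 4095
moves(13) = 2 * 4095 + 1 = 8191
moves(14) = 2 * 8191 + 1 = 16383
moves(15) = 2 * 16383 + 1 = 32767
moves(16) = 2 * 32767 + 1 = 65535
moves(17) = 2 * 65535 + 1 = 131071
moves(18) = 2 * 131071 + 1 = 262143
moves(19) = 2 * 262143 + 1 = 524287
moves(20) = 2 * 524287 + 1 = 1048575
moves(21) = 2 * 1048575 + 1 = 2097151
moves(22) = 2 * 2097151 + 1 = 4194303
moves(23) = 2 * 4194303 + 1 = 8388607
moves(24) = 2 * 8388607 + 1 = 16777215

16777215


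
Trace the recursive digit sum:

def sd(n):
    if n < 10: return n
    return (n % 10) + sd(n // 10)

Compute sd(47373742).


sd(47373742) = 2 + sd(4737374)
sd(4737374) = 4 + sd(473737)
sd(473737) = 7 + sd(47373)
sd(47373) = 3 + sd(4737)
sd(4737) = 7 + sd(473)
sd(473) = 3 + sd(47)
sd(47) = 7 + sd(4)
sd(4) = 4  (base case)
Total: 2 + 4 + 7 + 3 + 7 + 3 + 7 + 4 = 37

37


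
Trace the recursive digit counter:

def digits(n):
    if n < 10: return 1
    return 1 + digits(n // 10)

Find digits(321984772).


digits(321984772) = 1 + digits(32198477)
digits(32198477) = 1 + digits(3219847)
digits(3219847) = 1 + digits(321984)
digits(321984) = 1 + digits(32198)
digits(32198) = 1 + digits(3219)
digits(3219) = 1 + digits(321)
digits(321) = 1 + digits(32)
digits(32) = 1 + digits(3)
digits(3) = 1  (base case: 3 < 10)
Unwinding: 1 + 1 + 1 + 1 + 1 + 1 + 1 + 1 + 1 = 9

9


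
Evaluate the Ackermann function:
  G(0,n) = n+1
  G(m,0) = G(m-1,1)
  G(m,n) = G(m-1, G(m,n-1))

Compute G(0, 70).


G(0, 70) = 71
Result: G(0, 70) = 71

71


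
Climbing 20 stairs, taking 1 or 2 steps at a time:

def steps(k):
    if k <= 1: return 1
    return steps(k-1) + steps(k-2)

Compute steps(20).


Building up from base cases:
steps(0) = 1
steps(1) = 1
steps(2) = steps(1) + steps(0) = 1 + 1 = 2
steps(3) = steps(2) + steps(1) = 2 + 1 = 3
steps(4) = steps(3) + steps(2) = 3 + 2 = 5
steps(5) = steps(4) + steps(3) = 5 + 3 = 8
steps(6) = steps(5) + steps(4) = 8 + 5 = 13
steps(7) = steps(6) + steps(5) = 13 + 8 = 21
steps(8) = steps(7) + steps(6) = 21 + 13 = 34
steps(9) = steps(8) + steps(7) = 34 + 21 = 55
steps(10) = steps(9) + steps(8) = 55 + 34 = 89
steps(11) = steps(10) + steps(9) = 89 + 55 = 144
steps(12) = steps(11) + steps(10) = 144 + 89 = 233
steps(13) = steps(12) + steps(11) = 233 + 144 = 377
steps(14) = steps(13) + steps(12) = 377 + 233 = 610
steps(15) = steps(14) + steps(13) = 610 + 377 = 987
steps(16) = steps(15) + steps(14) = 987 + 610 = 1597
steps(17) = steps(16) + steps(15) = 1597 + 987 = 2584
steps(18) = steps(17) + steps(16) = 2584 + 1597 = 4181
steps(19) = steps(18) + steps(17) = 4181 + 2584 = 6765
steps(20) = steps(19) + steps(18) = 6765 + 4181 = 10946

10946


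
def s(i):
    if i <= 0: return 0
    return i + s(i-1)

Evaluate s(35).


s(35)
= 35 + 34 + 33 + 32 + 31 + 30 + 29 + 28 + 27 + 26 + 25 + 24 + 23 + 22 + 21 + 20 + 19 + 18 + 17 + 16 + 15 + 14 + 13 + 12 + 11 + 10 + 9 + 8 + 7 + 6 + 5 + 4 + 3 + 2 + 1 + s(0)
= 35 + 34 + 33 + 32 + 31 + 30 + 29 + 28 + 27 + 26 + 25 + 24 + 23 + 22 + 21 + 20 + 19 + 18 + 17 + 16 + 15 + 14 + 13 + 12 + 11 + 10 + 9 + 8 + 7 + 6 + 5 + 4 + 3 + 2 + 1 + 0
= 630

630


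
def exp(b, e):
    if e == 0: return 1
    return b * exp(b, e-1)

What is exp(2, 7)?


exp(2, 7)
= 2 * exp(2, 6)
= 2 * 2 * exp(2, 5)
= 2 * 2 * 2 * exp(2, 4)
= 2 * 2 * 2 * 2 * exp(2, 3)
= 2 * 2 * 2 * 2 * 2 * exp(2, 2)
= 2 * 2 * 2 * 2 * 2 * 2 * exp(2, 1)
= 2 * 2 * 2 * 2 * 2 * 2 * 2 * exp(2, 0)
= 2 * 2 * 2 * 2 * 2 * 2 * 2 * 1
= 128

128


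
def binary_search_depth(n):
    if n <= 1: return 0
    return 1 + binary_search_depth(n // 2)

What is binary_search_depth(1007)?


1007 / 2 = 503
503 / 2 = 251
251 / 2 = 125
125 / 2 = 62
62 / 2 = 31
31 / 2 = 15
15 / 2 = 7
7 / 2 = 3
3 / 2 = 1
Reached 1 after 9 halvings

9


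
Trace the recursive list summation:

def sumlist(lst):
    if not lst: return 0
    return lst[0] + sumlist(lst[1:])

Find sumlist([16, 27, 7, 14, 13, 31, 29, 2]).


sumlist([16, 27, 7, 14, 13, 31, 29, 2]) = 16 + sumlist([27, 7, 14, 13, 31, 29, 2])
sumlist([27, 7, 14, 13, 31, 29, 2]) = 27 + sumlist([7, 14, 13, 31, 29, 2])
sumlist([7, 14, 13, 31, 29, 2]) = 7 + sumlist([14, 13, 31, 29, 2])
sumlist([14, 13, 31, 29, 2]) = 14 + sumlist([13, 31, 29, 2])
sumlist([13, 31, 29, 2]) = 13 + sumlist([31, 29, 2])
sumlist([31, 29, 2]) = 31 + sumlist([29, 2])
sumlist([29, 2]) = 29 + sumlist([2])
sumlist([2]) = 2 + sumlist([])
sumlist([]) = 0  (base case)
Total: 16 + 27 + 7 + 14 + 13 + 31 + 29 + 2 + 0 = 139

139


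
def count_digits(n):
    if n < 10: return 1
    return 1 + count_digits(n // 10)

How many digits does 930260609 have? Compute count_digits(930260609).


count_digits(930260609) = 1 + count_digits(93026060)
count_digits(93026060) = 1 + count_digits(9302606)
count_digits(9302606) = 1 + count_digits(930260)
count_digits(930260) = 1 + count_digits(93026)
count_digits(93026) = 1 + count_digits(9302)
count_digits(9302) = 1 + count_digits(930)
count_digits(930) = 1 + count_digits(93)
count_digits(93) = 1 + count_digits(9)
count_digits(9) = 1  (base case: 9 < 10)
Unwinding: 1 + 1 + 1 + 1 + 1 + 1 + 1 + 1 + 1 = 9

9


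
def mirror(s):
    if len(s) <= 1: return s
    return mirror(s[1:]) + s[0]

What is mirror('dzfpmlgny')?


mirror('dzfpmlgny') = mirror('zfpmlgny') + 'd'
mirror('zfpmlgny') = mirror('fpmlgny') + 'z'
mirror('fpmlgny') = mirror('pmlgny') + 'f'
mirror('pmlgny') = mirror('mlgny') + 'p'
mirror('mlgny') = mirror('lgny') + 'm'
mirror('lgny') = mirror('gny') + 'l'
mirror('gny') = mirror('ny') + 'g'
mirror('ny') = mirror('y') + 'n'
mirror('y') = 'y'  (base case)
Concatenating: 'y' + 'n' + 'g' + 'l' + 'm' + 'p' + 'f' + 'z' + 'd' = 'ynglmpfzd'

ynglmpfzd


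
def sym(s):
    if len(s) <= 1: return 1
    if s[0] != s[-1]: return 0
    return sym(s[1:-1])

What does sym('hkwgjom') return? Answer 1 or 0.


sym('hkwgjom'): s[0]='h' != s[-1]='m' -> return 0
Result: 0 (not a palindrome)

0


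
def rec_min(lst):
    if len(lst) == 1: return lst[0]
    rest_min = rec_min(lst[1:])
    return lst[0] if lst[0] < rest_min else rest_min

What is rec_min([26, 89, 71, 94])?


rec_min([26, 89, 71, 94]): compare 26 with rec_min([89, 71, 94])
rec_min([89, 71, 94]): compare 89 with rec_min([71, 94])
rec_min([71, 94]): compare 71 with rec_min([94])
rec_min([94]) = 94  (base case)
Compare 71 with 94 -> 71
Compare 89 with 71 -> 71
Compare 26 with 71 -> 26

26
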